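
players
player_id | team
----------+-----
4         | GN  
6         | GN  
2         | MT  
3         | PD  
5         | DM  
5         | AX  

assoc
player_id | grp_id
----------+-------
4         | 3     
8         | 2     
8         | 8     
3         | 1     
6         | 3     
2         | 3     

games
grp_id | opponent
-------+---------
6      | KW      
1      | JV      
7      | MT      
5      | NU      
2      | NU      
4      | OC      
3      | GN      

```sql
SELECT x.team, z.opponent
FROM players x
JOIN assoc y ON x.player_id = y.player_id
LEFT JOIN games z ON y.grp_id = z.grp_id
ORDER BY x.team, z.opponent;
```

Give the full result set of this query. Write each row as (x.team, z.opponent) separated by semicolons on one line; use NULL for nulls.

(GN, GN); (GN, GN); (MT, GN); (PD, JV)

Joins associate left-to-right: players INNER JOIN assoc on player_id gives 4 intermediate row(s).
Then LEFT JOIN `games z` on grp_id: each of those 4 rows is kept; rows whose y.grp_id has no match in z get NULL for z's columns.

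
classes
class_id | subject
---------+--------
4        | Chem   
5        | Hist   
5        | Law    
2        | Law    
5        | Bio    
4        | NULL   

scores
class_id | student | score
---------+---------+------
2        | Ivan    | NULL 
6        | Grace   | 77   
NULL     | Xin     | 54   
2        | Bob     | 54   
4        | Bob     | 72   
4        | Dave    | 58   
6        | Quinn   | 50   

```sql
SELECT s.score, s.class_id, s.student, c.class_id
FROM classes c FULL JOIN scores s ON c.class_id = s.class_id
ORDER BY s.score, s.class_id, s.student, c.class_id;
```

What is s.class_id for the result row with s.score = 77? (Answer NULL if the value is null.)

FULL OUTER JOIN keeps every row from both sides; unmatched rows get NULL for the other side's columns.
Matching on c.class_id = s.class_id. A NULL in a compared column never satisfies the condition.
Matched pairs: 6; unmatched c rows kept: 3; unmatched s rows kept: 3.

6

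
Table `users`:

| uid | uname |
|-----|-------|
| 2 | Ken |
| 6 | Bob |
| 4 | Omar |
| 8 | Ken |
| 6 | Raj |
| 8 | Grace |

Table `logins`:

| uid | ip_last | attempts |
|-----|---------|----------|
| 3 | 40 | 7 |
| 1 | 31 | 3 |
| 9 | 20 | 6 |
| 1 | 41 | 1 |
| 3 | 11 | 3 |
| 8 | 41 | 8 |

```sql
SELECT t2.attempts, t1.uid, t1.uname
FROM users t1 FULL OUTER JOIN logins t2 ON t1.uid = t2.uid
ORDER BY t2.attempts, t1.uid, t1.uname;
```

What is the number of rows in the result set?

11

FULL OUTER JOIN keeps every row from both sides; unmatched rows get NULL for the other side's columns.
Matching on t1.uid = t2.uid.
Matched pairs: 2; unmatched t1 rows kept: 4; unmatched t2 rows kept: 5.
Total: 2 matched + 9 padded = 11 rows.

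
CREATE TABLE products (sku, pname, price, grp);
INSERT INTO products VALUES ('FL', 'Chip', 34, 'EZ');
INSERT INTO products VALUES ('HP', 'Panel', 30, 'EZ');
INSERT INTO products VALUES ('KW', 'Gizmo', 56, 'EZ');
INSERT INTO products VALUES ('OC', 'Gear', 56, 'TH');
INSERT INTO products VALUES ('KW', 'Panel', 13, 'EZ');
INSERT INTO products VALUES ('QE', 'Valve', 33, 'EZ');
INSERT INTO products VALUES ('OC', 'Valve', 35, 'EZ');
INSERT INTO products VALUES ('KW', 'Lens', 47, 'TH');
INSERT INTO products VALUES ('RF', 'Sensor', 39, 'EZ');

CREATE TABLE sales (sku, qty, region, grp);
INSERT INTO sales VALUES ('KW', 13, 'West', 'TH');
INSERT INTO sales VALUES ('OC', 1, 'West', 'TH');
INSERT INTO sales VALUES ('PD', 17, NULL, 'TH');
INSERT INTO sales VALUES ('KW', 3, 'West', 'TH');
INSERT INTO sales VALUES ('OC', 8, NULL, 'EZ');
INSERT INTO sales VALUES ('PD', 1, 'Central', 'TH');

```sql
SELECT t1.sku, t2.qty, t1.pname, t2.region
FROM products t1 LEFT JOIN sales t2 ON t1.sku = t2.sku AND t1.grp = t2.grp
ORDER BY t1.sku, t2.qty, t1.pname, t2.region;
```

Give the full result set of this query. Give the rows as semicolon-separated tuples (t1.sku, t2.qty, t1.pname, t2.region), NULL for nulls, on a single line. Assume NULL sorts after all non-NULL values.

(FL, NULL, Chip, NULL); (HP, NULL, Panel, NULL); (KW, 3, Lens, West); (KW, 13, Lens, West); (KW, NULL, Gizmo, NULL); (KW, NULL, Panel, NULL); (OC, 1, Gear, West); (OC, 8, Valve, NULL); (QE, NULL, Valve, NULL); (RF, NULL, Sensor, NULL)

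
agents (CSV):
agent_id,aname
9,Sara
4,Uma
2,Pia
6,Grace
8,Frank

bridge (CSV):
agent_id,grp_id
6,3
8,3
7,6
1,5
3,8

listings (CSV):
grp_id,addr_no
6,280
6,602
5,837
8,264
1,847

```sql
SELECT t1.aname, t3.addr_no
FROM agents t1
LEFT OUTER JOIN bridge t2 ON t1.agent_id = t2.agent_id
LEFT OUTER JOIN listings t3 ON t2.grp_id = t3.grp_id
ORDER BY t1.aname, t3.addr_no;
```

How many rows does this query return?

Step 1 — t1 LEFT JOIN t2 on agent_id → 5 row(s).
Then LEFT JOIN `listings t3` on grp_id: each of those 5 rows is kept; rows whose t2.grp_id has no match in t3 get NULL for t3's columns.
Result: 5 row(s).

5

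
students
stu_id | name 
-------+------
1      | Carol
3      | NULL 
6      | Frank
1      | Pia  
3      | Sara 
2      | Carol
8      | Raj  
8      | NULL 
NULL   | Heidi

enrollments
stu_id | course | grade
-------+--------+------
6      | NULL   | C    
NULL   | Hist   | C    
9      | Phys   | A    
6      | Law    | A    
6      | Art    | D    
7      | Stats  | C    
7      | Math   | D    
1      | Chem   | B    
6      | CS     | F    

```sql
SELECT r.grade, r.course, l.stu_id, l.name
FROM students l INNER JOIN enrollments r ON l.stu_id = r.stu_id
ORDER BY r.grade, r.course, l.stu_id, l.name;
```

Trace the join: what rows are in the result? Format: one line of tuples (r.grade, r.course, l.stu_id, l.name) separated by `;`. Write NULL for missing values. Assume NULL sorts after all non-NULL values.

INNER JOIN keeps only pairs where the ON condition holds.
Matching on l.stu_id = r.stu_id. A NULL in a compared column never satisfies the condition.
- stu_id=1: 1 matching r row(s), so 1 row(s) emitted.
- stu_id=3: no matching r row, dropped.
- stu_id=6: 4 matching r row(s), so 4 row(s) emitted.
- stu_id=1: 1 matching r row(s), so 1 row(s) emitted.
- stu_id=3: no matching r row, dropped.
- stu_id=2: no matching r row, dropped.
- stu_id=8: no matching r row, dropped.
- stu_id=8: no matching r row, dropped.
- stu_id=NULL: no matching r row, dropped.
After projecting and ordering:
r.grade | r.course | l.stu_id | l.name
A | Law | 6 | Frank
B | Chem | 1 | Carol
B | Chem | 1 | Pia
C | NULL | 6 | Frank
D | Art | 6 | Frank
F | CS | 6 | Frank

(A, Law, 6, Frank); (B, Chem, 1, Carol); (B, Chem, 1, Pia); (C, NULL, 6, Frank); (D, Art, 6, Frank); (F, CS, 6, Frank)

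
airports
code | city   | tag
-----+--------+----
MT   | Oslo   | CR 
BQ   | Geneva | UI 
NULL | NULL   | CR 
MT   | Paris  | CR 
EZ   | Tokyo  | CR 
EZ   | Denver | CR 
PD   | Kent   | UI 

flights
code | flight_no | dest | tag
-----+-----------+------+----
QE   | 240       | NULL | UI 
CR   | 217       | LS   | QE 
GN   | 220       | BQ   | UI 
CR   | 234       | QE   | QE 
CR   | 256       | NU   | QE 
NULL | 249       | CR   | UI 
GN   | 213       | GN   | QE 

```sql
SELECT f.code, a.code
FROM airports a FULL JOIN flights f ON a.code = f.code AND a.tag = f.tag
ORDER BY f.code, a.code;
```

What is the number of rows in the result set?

FULL OUTER JOIN keeps every row from both sides; unmatched rows get NULL for the other side's columns.
Matching on a.code = f.code AND a.tag = f.tag. A NULL in a compared column never satisfies the condition.
- a row (code=MT, tag=CR): no match → kept, f columns NULL.
- a row (code=BQ, tag=UI): no match → kept, f columns NULL.
- a row (code=NULL, tag=CR): no match → kept, f columns NULL.
- a row (code=MT, tag=CR): no match → kept, f columns NULL.
- a row (code=EZ, tag=CR): no match → kept, f columns NULL.
- a row (code=EZ, tag=CR): no match → kept, f columns NULL.
- a row (code=PD, tag=UI): no match → kept, f columns NULL.
- 7 row(s) from f found no a partner → padded with NULL.
Total: 0 matched + 14 padded = 14 rows.

14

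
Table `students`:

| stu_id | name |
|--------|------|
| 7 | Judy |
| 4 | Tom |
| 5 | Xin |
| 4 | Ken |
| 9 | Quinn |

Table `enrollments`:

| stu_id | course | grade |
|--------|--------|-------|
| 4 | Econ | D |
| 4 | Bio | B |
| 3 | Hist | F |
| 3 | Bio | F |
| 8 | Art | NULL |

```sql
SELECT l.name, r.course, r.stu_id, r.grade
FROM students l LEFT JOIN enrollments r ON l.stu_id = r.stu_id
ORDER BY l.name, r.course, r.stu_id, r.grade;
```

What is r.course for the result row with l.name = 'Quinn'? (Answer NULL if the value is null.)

NULL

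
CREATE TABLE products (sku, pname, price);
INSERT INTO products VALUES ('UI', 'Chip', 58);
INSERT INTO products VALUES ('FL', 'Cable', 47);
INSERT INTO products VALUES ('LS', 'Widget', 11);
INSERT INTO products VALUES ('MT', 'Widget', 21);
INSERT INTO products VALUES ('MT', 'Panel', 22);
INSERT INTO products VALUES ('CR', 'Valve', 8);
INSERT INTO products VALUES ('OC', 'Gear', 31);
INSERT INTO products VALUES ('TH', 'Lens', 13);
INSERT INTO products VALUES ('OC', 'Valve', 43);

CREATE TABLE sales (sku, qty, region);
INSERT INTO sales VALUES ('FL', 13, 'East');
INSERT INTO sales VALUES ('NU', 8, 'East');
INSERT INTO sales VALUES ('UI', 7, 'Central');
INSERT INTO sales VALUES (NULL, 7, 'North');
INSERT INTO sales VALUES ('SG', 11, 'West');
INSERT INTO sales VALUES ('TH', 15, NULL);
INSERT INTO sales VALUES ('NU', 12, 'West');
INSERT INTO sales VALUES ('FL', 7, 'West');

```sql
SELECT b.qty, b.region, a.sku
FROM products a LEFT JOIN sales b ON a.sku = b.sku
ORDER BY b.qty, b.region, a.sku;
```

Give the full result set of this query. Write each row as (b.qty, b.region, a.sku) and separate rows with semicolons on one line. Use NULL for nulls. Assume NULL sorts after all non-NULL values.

(7, Central, UI); (7, West, FL); (13, East, FL); (15, NULL, TH); (NULL, NULL, CR); (NULL, NULL, LS); (NULL, NULL, MT); (NULL, NULL, MT); (NULL, NULL, OC); (NULL, NULL, OC)

LEFT JOIN keeps every row from `products`; unmatched rows get NULL for `sales`'s columns.
Matching on a.sku = b.sku. A NULL in a compared column never satisfies the condition.
Matched pairs: 4; unmatched a rows kept: 6.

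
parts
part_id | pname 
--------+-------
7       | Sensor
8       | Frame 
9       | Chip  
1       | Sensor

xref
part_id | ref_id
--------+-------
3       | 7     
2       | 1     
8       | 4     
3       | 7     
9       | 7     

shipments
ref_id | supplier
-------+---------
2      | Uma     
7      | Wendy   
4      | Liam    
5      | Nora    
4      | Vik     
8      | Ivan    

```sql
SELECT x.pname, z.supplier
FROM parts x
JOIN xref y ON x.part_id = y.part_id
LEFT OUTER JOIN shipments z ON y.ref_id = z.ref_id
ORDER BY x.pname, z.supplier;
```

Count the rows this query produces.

Evaluate left to right. First `parts x INNER JOIN xref y` on part_id: 2 row(s).
Then LEFT JOIN `shipments z` on ref_id: each of those 2 rows is kept; rows whose y.ref_id has no match in z get NULL for z's columns.
Result: 3 row(s).

3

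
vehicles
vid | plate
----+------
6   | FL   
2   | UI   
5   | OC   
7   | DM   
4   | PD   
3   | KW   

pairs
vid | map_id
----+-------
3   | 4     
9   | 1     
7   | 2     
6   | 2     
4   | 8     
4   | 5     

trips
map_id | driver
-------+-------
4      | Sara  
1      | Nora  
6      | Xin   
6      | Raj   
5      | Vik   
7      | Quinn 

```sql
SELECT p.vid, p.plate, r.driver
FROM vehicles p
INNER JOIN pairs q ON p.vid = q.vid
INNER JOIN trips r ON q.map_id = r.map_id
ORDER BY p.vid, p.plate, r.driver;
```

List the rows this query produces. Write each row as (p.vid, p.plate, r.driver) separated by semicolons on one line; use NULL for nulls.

(3, KW, Sara); (4, PD, Vik)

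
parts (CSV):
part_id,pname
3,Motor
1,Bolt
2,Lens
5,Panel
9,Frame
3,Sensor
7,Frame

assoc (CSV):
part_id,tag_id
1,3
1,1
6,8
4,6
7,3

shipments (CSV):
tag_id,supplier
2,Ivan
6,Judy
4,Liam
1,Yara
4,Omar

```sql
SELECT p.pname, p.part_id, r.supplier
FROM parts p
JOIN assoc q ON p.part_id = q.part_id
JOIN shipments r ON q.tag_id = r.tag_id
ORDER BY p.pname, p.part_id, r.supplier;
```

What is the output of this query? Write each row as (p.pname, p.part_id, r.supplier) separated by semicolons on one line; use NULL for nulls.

(Bolt, 1, Yara)

Step 1 — p INNER JOIN q on part_id → 3 row(s).
Then INNER JOIN `shipments r` on tag_id: keep only rows whose q.tag_id appears in r.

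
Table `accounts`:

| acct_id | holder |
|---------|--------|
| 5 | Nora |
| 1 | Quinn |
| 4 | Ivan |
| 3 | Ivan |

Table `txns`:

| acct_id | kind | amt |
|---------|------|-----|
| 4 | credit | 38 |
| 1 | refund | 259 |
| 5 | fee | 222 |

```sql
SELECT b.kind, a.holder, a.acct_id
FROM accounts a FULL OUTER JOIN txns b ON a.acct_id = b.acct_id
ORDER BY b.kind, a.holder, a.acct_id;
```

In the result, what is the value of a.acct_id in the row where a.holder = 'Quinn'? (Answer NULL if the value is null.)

1

FULL OUTER JOIN keeps every row from both sides; unmatched rows get NULL for the other side's columns.
Matching on a.acct_id = b.acct_id.
- acct_id=5: 1 matching b row(s), so 1 row(s) emitted.
- acct_id=1: 1 matching b row(s), so 1 row(s) emitted.
- acct_id=4: 1 matching b row(s), so 1 row(s) emitted.
- acct_id=3: no b row matches, row kept with b columns NULL.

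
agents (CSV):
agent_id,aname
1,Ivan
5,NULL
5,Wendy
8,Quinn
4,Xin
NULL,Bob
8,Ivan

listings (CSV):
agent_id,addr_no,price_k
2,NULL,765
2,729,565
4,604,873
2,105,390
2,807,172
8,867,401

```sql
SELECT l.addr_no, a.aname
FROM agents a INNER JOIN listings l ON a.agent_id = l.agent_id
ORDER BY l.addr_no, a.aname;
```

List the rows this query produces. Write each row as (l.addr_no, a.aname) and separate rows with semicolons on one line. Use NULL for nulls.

(604, Xin); (867, Ivan); (867, Quinn)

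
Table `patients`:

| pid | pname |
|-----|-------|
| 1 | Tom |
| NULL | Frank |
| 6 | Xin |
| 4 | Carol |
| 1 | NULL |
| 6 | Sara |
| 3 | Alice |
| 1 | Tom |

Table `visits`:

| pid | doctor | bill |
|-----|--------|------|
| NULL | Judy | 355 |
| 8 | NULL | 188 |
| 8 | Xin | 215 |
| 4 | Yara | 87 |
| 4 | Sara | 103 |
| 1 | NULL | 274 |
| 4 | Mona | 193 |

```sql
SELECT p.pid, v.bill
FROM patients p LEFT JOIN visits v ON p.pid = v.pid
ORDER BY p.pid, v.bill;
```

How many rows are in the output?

LEFT JOIN keeps every row from `patients`; unmatched rows get NULL for `visits`'s columns.
Matching on p.pid = v.pid. A NULL in a compared column never satisfies the condition.
Matched pairs: 6; unmatched p rows kept: 4.
Total: 6 matched + 4 padded = 10 rows.

10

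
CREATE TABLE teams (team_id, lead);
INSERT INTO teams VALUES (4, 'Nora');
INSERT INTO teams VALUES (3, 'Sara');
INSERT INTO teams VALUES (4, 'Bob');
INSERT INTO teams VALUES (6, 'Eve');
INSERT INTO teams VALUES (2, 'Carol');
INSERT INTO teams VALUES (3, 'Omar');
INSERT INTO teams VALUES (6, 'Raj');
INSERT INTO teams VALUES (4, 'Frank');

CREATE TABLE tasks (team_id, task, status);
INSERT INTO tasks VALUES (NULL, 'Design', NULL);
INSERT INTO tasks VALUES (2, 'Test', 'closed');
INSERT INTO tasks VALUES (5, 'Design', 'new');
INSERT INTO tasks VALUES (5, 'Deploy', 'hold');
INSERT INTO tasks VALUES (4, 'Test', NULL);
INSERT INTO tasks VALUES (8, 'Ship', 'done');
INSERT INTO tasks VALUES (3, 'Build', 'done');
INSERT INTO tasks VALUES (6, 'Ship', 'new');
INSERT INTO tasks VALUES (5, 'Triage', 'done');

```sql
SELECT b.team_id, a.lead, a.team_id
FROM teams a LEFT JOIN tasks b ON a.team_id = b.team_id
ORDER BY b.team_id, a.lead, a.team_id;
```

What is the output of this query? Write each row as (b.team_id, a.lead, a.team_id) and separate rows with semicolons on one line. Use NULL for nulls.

(2, Carol, 2); (3, Omar, 3); (3, Sara, 3); (4, Bob, 4); (4, Frank, 4); (4, Nora, 4); (6, Eve, 6); (6, Raj, 6)

LEFT JOIN keeps every row from `teams`; unmatched rows get NULL for `tasks`'s columns.
Matching on a.team_id = b.team_id. A NULL in a compared column never satisfies the condition.
Matched pairs: 8; unmatched a rows kept: 0.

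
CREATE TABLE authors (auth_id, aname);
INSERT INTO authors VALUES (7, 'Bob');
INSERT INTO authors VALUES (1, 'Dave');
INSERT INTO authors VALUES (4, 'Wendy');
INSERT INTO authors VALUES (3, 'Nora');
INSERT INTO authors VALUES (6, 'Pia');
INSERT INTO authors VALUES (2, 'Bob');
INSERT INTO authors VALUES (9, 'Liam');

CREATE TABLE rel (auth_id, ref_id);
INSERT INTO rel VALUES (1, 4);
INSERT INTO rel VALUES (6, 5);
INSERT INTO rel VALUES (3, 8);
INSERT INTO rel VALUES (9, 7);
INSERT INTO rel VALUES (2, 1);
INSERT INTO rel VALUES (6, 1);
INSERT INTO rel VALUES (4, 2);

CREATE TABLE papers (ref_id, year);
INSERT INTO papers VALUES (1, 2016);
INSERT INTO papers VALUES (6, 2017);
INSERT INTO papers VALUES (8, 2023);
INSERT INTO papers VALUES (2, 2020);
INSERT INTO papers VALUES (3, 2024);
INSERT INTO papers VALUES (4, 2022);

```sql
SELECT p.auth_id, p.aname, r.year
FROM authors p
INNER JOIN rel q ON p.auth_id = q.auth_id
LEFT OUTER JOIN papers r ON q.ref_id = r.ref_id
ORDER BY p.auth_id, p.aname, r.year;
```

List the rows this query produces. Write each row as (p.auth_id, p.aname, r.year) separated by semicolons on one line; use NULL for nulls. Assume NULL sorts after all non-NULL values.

Joins associate left-to-right: authors INNER JOIN rel on auth_id gives 7 intermediate row(s).
Then LEFT JOIN `papers r` on ref_id: each of those 7 rows is kept; rows whose q.ref_id has no match in r get NULL for r's columns.

(1, Dave, 2022); (2, Bob, 2016); (3, Nora, 2023); (4, Wendy, 2020); (6, Pia, 2016); (6, Pia, NULL); (9, Liam, NULL)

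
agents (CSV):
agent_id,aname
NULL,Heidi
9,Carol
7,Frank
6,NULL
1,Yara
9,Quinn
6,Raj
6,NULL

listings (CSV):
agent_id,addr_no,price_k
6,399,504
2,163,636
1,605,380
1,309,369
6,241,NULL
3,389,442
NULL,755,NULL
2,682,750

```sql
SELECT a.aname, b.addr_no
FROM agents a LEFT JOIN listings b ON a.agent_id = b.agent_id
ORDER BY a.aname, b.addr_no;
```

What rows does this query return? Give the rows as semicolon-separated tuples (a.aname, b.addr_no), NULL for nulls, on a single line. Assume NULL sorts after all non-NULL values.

(Carol, NULL); (Frank, NULL); (Heidi, NULL); (Quinn, NULL); (Raj, 241); (Raj, 399); (Yara, 309); (Yara, 605); (NULL, 241); (NULL, 241); (NULL, 399); (NULL, 399)

LEFT JOIN keeps every row from `agents`; unmatched rows get NULL for `listings`'s columns.
Matching on a.agent_id = b.agent_id. A NULL in a compared column never satisfies the condition.
Matched pairs: 8; unmatched a rows kept: 4.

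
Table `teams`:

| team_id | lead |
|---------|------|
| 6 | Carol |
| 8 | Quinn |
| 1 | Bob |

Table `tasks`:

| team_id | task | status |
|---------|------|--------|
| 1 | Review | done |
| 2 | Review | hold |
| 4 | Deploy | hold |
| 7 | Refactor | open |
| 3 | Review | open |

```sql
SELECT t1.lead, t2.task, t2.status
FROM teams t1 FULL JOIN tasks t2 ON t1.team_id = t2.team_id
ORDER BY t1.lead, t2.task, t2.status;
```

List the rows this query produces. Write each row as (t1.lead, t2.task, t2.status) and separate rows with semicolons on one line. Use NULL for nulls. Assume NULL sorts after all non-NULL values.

FULL OUTER JOIN keeps every row from both sides; unmatched rows get NULL for the other side's columns.
Matching on t1.team_id = t2.team_id.
- t1 (team_id=6) has no partner → padded with NULL.
- t1 (team_id=8) has no partner → padded with NULL.
- t1 (team_id=1) pairs with 1 row(s) of t2.
- plus 4 unmatched t2 row(s), each kept with NULL t1 columns.
After projecting and ordering:
t1.lead | t2.task | t2.status
Bob | Review | done
Carol | NULL | NULL
Quinn | NULL | NULL
NULL | Deploy | hold
NULL | Refactor | open
NULL | Review | hold
NULL | Review | open

(Bob, Review, done); (Carol, NULL, NULL); (Quinn, NULL, NULL); (NULL, Deploy, hold); (NULL, Refactor, open); (NULL, Review, hold); (NULL, Review, open)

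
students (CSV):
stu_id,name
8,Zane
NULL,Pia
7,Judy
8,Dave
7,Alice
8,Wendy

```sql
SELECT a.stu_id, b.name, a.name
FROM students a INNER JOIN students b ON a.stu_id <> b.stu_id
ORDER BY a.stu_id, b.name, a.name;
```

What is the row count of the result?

INNER JOIN keeps only pairs where the ON condition holds.
Matching on a.stu_id <> b.stu_id. A NULL in a compared column never satisfies the condition.
- a[0] stu_id=8 → 2 match(es) in b → 2 row(s).
- a[1] stu_id=NULL → no match; dropped.
- a[2] stu_id=7 → 3 match(es) in b → 3 row(s).
- a[3] stu_id=8 → 2 match(es) in b → 2 row(s).
- a[4] stu_id=7 → 3 match(es) in b → 3 row(s).
- a[5] stu_id=8 → 2 match(es) in b → 2 row(s).
Total: 12 rows.

12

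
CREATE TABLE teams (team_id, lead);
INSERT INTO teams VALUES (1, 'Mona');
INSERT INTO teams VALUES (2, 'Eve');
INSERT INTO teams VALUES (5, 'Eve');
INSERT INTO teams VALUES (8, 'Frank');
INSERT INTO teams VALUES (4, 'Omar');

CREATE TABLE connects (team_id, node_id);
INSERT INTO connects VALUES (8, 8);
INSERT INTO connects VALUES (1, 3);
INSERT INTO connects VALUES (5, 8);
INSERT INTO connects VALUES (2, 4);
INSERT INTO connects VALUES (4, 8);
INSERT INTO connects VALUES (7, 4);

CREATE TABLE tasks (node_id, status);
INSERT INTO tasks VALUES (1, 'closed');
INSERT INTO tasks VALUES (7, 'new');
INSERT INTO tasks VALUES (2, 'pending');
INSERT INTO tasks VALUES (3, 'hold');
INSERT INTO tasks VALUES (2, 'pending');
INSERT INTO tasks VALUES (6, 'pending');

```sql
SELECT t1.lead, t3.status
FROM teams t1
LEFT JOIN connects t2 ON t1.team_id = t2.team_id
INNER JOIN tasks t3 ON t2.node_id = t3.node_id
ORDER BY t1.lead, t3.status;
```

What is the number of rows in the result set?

Evaluate left to right. First `teams t1 LEFT JOIN connects t2` on team_id: 5 row(s).
Then INNER JOIN `tasks t3` on node_id: keep only rows whose t2.node_id appears in t3.
Result: 1 row(s).

1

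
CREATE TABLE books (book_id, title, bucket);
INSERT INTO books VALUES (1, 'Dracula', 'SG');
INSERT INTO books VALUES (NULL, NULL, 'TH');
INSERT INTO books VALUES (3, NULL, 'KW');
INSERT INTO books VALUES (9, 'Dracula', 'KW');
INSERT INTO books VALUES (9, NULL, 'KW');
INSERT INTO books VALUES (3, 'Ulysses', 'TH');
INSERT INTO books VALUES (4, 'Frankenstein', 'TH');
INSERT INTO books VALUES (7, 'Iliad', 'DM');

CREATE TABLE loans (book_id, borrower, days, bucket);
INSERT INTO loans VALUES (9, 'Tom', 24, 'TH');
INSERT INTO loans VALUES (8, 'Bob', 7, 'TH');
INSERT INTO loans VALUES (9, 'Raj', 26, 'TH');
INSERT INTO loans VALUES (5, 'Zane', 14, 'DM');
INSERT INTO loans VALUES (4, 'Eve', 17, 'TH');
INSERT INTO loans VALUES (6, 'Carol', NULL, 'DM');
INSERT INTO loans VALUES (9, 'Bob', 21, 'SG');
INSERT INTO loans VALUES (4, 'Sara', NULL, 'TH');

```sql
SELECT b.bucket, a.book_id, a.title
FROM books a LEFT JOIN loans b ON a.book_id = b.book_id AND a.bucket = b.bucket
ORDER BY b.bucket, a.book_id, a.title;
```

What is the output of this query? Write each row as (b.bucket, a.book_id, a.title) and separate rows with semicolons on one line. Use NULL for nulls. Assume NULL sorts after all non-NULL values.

LEFT JOIN keeps every row from `books`; unmatched rows get NULL for `loans`'s columns.
Matching on a.book_id = b.book_id AND a.bucket = b.bucket. A NULL in a compared column never satisfies the condition.
- book_id=1, bucket=SG: no b row matches, row kept with b columns NULL.
- book_id=NULL, bucket=TH: no b row matches, row kept with b columns NULL.
- book_id=3, bucket=KW: no b row matches, row kept with b columns NULL.
- book_id=9, bucket=KW: no b row matches, row kept with b columns NULL.
- book_id=9, bucket=KW: no b row matches, row kept with b columns NULL.
- book_id=3, bucket=TH: no b row matches, row kept with b columns NULL.
- book_id=4, bucket=TH: 2 matching b row(s), so 2 row(s) emitted.
- book_id=7, bucket=DM: no b row matches, row kept with b columns NULL.
After projecting and ordering:
b.bucket | a.book_id | a.title
TH | 4 | Frankenstein
TH | 4 | Frankenstein
NULL | 1 | Dracula
NULL | 3 | Ulysses
NULL | 3 | NULL
NULL | 7 | Iliad
NULL | 9 | Dracula
NULL | 9 | NULL
NULL | NULL | NULL

(TH, 4, Frankenstein); (TH, 4, Frankenstein); (NULL, 1, Dracula); (NULL, 3, Ulysses); (NULL, 3, NULL); (NULL, 7, Iliad); (NULL, 9, Dracula); (NULL, 9, NULL); (NULL, NULL, NULL)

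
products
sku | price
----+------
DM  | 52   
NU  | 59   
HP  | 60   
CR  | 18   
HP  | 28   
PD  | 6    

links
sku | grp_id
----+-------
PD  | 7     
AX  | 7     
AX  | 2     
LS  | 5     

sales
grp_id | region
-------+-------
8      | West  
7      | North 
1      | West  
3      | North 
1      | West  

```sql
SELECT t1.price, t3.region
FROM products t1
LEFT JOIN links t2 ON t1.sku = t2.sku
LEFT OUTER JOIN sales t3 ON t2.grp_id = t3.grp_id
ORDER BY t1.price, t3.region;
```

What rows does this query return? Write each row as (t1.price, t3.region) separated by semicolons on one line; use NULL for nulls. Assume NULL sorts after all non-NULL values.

(6, North); (18, NULL); (28, NULL); (52, NULL); (59, NULL); (60, NULL)

Step 1 — t1 LEFT JOIN t2 on sku → 6 row(s).
Then LEFT JOIN `sales t3` on grp_id: each of those 6 rows is kept; rows whose t2.grp_id has no match in t3 get NULL for t3's columns.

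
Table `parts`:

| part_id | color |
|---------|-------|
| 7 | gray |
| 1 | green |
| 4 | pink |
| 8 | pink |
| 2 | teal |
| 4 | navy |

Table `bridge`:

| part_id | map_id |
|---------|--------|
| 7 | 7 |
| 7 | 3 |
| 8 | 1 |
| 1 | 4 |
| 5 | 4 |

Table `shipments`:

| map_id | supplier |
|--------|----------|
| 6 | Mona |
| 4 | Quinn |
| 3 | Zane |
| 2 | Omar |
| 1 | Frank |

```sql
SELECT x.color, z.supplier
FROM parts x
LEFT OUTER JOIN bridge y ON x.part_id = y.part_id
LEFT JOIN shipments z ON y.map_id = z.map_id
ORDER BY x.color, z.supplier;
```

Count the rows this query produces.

7

Step 1 — x LEFT JOIN y on part_id → 7 row(s).
Then LEFT JOIN `shipments z` on map_id: each of those 7 rows is kept; rows whose y.map_id has no match in z get NULL for z's columns.
Result: 7 row(s).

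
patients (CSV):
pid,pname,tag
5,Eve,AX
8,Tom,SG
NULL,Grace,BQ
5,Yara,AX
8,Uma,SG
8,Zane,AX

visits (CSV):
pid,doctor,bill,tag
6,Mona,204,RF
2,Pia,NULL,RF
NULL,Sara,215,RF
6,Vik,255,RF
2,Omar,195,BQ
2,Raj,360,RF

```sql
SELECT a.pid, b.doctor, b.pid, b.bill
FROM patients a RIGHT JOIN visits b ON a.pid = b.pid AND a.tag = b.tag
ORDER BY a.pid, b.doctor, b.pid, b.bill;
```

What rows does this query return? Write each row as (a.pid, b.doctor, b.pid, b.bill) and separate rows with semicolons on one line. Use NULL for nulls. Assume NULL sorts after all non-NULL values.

(NULL, Mona, 6, 204); (NULL, Omar, 2, 195); (NULL, Pia, 2, NULL); (NULL, Raj, 2, 360); (NULL, Sara, NULL, 215); (NULL, Vik, 6, 255)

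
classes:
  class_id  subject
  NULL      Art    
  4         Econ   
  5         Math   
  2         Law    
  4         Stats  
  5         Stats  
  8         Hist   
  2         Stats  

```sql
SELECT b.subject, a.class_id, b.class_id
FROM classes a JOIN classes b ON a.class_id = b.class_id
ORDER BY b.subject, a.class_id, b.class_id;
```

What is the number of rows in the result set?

INNER JOIN keeps only pairs where the ON condition holds.
Matching on a.class_id = b.class_id. A NULL in a compared column never satisfies the condition.
- a[0] class_id=NULL → no match; dropped.
- a[1] class_id=4 → 2 match(es) in b → 2 row(s).
- a[2] class_id=5 → 2 match(es) in b → 2 row(s).
- a[3] class_id=2 → 2 match(es) in b → 2 row(s).
- a[4] class_id=4 → 2 match(es) in b → 2 row(s).
- a[5] class_id=5 → 2 match(es) in b → 2 row(s).
- a[6] class_id=8 → 1 match(es) in b → 1 row(s).
- a[7] class_id=2 → 2 match(es) in b → 2 row(s).
Total: 13 rows.

13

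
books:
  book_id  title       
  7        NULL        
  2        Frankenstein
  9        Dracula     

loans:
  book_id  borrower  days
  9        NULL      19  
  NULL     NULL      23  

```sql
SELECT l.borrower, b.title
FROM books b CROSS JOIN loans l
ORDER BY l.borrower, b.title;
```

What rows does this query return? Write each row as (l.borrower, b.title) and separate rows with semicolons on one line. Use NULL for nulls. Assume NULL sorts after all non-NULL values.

CROSS JOIN pairs every row of `books` with every row of `loans`: 3 × 2 = 6 rows.
After projecting and ordering:
l.borrower | b.title
NULL | Dracula
NULL | Dracula
NULL | Frankenstein
NULL | Frankenstein
NULL | NULL
NULL | NULL

(NULL, Dracula); (NULL, Dracula); (NULL, Frankenstein); (NULL, Frankenstein); (NULL, NULL); (NULL, NULL)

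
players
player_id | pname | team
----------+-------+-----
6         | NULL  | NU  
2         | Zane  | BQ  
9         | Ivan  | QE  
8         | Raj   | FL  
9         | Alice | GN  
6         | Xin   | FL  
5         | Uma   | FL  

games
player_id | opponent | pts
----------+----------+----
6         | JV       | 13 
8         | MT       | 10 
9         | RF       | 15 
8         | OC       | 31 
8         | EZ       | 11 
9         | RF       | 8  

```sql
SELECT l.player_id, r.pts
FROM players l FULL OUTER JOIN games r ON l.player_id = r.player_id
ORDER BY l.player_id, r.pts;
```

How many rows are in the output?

11

FULL OUTER JOIN keeps every row from both sides; unmatched rows get NULL for the other side's columns.
Matching on l.player_id = r.player_id.
- player_id=6: 1 matching r row(s), so 1 row(s) emitted.
- player_id=2: no r row matches, row kept with r columns NULL.
- player_id=9: 2 matching r row(s), so 2 row(s) emitted.
- player_id=8: 3 matching r row(s), so 3 row(s) emitted.
- player_id=9: 2 matching r row(s), so 2 row(s) emitted.
- player_id=6: 1 matching r row(s), so 1 row(s) emitted.
- player_id=5: no r row matches, row kept with r columns NULL.
Total: 9 matched + 2 padded = 11 rows.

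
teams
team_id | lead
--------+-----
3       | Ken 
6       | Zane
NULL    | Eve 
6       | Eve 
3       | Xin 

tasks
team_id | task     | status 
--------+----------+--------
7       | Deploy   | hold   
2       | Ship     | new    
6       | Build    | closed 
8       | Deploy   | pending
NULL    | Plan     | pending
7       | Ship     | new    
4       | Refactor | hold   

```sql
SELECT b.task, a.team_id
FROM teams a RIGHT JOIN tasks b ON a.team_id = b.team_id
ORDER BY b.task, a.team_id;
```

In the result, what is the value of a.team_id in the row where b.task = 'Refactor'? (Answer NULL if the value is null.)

RIGHT JOIN keeps every row from `tasks`; unmatched rows get NULL for `teams`'s columns.
Matching on a.team_id = b.team_id. A NULL in a compared column never satisfies the condition.
- a[0] team_id=3 → no match.
- a[1] team_id=6 → 1 match(es) in b → 1 row(s).
- a[2] team_id=NULL → no match.
- a[3] team_id=6 → 1 match(es) in b → 1 row(s).
- a[4] team_id=3 → no match.
- 6 row(s) from b found no a partner → padded with NULL.

NULL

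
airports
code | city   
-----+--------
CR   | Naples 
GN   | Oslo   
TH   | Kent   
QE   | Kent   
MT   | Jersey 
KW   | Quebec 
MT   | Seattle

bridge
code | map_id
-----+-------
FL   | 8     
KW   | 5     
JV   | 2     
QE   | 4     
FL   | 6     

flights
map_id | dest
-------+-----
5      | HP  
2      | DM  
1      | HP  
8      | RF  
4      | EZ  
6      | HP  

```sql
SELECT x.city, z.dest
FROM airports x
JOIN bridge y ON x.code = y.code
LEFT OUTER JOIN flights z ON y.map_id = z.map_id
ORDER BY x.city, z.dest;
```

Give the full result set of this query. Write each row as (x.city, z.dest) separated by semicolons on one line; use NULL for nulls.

(Kent, EZ); (Quebec, HP)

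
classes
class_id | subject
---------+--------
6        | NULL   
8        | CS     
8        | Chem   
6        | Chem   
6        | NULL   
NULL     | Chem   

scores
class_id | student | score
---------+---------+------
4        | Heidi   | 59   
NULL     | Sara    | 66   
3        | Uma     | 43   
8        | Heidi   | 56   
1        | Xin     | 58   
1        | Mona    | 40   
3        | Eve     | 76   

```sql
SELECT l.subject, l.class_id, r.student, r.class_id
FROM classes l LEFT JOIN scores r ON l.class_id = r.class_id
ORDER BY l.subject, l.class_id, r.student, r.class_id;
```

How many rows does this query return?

6

LEFT JOIN keeps every row from `classes`; unmatched rows get NULL for `scores`'s columns.
Matching on l.class_id = r.class_id. A NULL in a compared column never satisfies the condition.
Matched pairs: 2; unmatched l rows kept: 4.
Total: 2 matched + 4 padded = 6 rows.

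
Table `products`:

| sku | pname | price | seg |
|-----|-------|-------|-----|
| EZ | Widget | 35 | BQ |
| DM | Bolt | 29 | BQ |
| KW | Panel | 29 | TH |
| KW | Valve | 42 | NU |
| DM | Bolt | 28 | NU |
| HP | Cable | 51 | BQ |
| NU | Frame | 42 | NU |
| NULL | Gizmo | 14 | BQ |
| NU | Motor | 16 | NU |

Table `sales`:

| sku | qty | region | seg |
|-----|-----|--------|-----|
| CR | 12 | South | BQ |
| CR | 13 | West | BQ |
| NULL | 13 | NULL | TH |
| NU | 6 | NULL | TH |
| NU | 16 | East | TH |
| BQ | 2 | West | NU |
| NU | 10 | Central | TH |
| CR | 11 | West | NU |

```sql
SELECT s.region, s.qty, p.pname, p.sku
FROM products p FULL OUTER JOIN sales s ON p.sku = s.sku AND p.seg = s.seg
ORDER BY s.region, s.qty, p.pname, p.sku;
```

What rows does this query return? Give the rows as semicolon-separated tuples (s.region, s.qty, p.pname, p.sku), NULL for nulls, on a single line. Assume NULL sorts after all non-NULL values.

(Central, 10, NULL, NULL); (East, 16, NULL, NULL); (South, 12, NULL, NULL); (West, 2, NULL, NULL); (West, 11, NULL, NULL); (West, 13, NULL, NULL); (NULL, 6, NULL, NULL); (NULL, 13, NULL, NULL); (NULL, NULL, Bolt, DM); (NULL, NULL, Bolt, DM); (NULL, NULL, Cable, HP); (NULL, NULL, Frame, NU); (NULL, NULL, Gizmo, NULL); (NULL, NULL, Motor, NU); (NULL, NULL, Panel, KW); (NULL, NULL, Valve, KW); (NULL, NULL, Widget, EZ)

FULL OUTER JOIN keeps every row from both sides; unmatched rows get NULL for the other side's columns.
Matching on p.sku = s.sku AND p.seg = s.seg. A NULL in a compared column never satisfies the condition.
Matched pairs: 0; unmatched p rows kept: 9; unmatched s rows kept: 8.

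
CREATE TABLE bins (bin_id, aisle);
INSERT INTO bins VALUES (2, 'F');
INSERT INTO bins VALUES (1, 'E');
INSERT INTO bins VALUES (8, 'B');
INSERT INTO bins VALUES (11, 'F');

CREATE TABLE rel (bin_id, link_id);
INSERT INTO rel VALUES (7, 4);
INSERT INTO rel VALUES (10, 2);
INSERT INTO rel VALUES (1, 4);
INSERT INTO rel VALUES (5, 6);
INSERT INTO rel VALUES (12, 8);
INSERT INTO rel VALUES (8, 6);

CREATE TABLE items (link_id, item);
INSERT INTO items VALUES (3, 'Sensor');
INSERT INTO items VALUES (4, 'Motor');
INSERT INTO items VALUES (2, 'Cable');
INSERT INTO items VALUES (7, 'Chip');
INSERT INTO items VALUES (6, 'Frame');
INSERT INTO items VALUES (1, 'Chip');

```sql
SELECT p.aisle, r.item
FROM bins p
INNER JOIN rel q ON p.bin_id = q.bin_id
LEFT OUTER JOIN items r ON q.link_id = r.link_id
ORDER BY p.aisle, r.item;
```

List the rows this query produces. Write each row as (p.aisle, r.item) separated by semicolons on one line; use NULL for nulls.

(B, Frame); (E, Motor)

Evaluate left to right. First `bins p INNER JOIN rel q` on bin_id: 2 row(s).
Then LEFT JOIN `items r` on link_id: each of those 2 rows is kept; rows whose q.link_id has no match in r get NULL for r's columns.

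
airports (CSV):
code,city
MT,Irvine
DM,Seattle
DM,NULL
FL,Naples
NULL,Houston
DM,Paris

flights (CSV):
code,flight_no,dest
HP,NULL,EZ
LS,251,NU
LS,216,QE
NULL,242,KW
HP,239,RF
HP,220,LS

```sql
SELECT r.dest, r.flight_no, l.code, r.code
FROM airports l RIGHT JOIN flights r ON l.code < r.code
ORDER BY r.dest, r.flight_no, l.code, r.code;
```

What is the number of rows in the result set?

21

RIGHT JOIN keeps every row from `flights`; unmatched rows get NULL for `airports`'s columns.
Matching on l.code < r.code. A NULL in a compared column never satisfies the condition.
Matched pairs: 20; unmatched r rows kept: 1.
Total: 20 matched + 1 padded = 21 rows.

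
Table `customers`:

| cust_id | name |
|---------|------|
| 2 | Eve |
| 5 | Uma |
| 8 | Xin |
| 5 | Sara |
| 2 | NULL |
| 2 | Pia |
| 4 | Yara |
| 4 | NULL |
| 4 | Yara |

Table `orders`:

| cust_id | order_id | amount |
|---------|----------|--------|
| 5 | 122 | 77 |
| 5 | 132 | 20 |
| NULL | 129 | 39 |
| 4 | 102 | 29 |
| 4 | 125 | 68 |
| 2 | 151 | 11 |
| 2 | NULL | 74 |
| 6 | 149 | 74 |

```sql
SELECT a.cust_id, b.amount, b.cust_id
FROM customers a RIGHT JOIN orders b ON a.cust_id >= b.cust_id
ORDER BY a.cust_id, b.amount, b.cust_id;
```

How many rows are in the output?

38

RIGHT JOIN keeps every row from `orders`; unmatched rows get NULL for `customers`'s columns.
Matching on a.cust_id >= b.cust_id. A NULL in a compared column never satisfies the condition.
Matched pairs: 37; unmatched b rows kept: 1.
Total: 37 matched + 1 padded = 38 rows.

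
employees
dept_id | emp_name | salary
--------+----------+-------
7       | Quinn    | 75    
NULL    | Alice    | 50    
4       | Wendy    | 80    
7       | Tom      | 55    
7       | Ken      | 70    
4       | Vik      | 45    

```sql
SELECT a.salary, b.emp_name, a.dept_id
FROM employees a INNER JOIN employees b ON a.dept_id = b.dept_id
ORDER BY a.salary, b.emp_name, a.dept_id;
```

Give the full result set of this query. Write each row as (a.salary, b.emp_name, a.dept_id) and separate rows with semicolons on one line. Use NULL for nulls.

(45, Vik, 4); (45, Wendy, 4); (55, Ken, 7); (55, Quinn, 7); (55, Tom, 7); (70, Ken, 7); (70, Quinn, 7); (70, Tom, 7); (75, Ken, 7); (75, Quinn, 7); (75, Tom, 7); (80, Vik, 4); (80, Wendy, 4)

INNER JOIN keeps only pairs where the ON condition holds.
Matching on a.dept_id = b.dept_id. A NULL in a compared column never satisfies the condition.
Matched pairs: 13.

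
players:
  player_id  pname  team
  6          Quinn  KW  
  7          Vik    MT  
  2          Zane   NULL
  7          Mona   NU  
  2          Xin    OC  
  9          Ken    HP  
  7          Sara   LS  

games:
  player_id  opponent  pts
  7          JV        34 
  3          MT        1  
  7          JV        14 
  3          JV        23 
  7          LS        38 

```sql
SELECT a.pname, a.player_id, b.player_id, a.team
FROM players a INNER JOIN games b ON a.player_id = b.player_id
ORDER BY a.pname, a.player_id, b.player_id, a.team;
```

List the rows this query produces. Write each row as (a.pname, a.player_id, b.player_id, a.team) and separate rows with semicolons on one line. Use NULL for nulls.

INNER JOIN keeps only pairs where the ON condition holds.
Matching on a.player_id = b.player_id.
- a (player_id=6) has no partner → excluded.
- a (player_id=7) pairs with 3 row(s) of b.
- a (player_id=2) has no partner → excluded.
- a (player_id=7) pairs with 3 row(s) of b.
- a (player_id=2) has no partner → excluded.
- a (player_id=9) has no partner → excluded.
- a (player_id=7) pairs with 3 row(s) of b.
After projecting and ordering:
a.pname | a.player_id | b.player_id | a.team
Mona | 7 | 7 | NU
Mona | 7 | 7 | NU
Mona | 7 | 7 | NU
Sara | 7 | 7 | LS
Sara | 7 | 7 | LS
Sara | 7 | 7 | LS
Vik | 7 | 7 | MT
Vik | 7 | 7 | MT
Vik | 7 | 7 | MT

(Mona, 7, 7, NU); (Mona, 7, 7, NU); (Mona, 7, 7, NU); (Sara, 7, 7, LS); (Sara, 7, 7, LS); (Sara, 7, 7, LS); (Vik, 7, 7, MT); (Vik, 7, 7, MT); (Vik, 7, 7, MT)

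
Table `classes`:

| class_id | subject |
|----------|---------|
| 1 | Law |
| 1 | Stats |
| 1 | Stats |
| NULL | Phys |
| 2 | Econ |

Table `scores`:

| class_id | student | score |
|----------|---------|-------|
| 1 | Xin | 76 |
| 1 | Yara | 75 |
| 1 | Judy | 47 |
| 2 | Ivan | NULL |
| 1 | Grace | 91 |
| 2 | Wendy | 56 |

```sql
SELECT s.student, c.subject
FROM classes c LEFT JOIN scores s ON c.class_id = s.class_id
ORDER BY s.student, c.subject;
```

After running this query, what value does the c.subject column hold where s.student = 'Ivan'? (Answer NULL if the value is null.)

Econ

LEFT JOIN keeps every row from `classes`; unmatched rows get NULL for `scores`'s columns.
Matching on c.class_id = s.class_id. A NULL in a compared column never satisfies the condition.
- c (class_id=1) pairs with 4 row(s) of s.
- c (class_id=1) pairs with 4 row(s) of s.
- c (class_id=1) pairs with 4 row(s) of s.
- c (class_id=NULL) has no partner → padded with NULL.
- c (class_id=2) pairs with 2 row(s) of s.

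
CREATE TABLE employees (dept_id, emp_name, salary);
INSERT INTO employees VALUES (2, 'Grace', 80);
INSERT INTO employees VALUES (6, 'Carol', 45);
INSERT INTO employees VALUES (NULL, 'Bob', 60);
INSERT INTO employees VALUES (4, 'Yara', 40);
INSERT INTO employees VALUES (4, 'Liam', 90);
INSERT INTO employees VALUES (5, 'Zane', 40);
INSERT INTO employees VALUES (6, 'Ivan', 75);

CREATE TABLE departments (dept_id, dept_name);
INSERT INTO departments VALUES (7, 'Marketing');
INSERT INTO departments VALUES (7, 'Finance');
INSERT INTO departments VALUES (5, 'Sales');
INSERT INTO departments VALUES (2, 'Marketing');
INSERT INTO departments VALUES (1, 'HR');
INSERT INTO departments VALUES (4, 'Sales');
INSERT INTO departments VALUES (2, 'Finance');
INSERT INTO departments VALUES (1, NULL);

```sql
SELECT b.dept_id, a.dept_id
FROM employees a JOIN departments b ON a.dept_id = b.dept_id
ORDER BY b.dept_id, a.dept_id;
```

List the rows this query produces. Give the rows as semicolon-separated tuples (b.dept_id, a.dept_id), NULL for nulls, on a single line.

(2, 2); (2, 2); (4, 4); (4, 4); (5, 5)

INNER JOIN keeps only pairs where the ON condition holds.
Matching on a.dept_id = b.dept_id. A NULL in a compared column never satisfies the condition.
- dept_id=2: 2 matching b row(s), so 2 row(s) emitted.
- dept_id=6: no matching b row, dropped.
- dept_id=NULL: no matching b row, dropped.
- dept_id=4: 1 matching b row(s), so 1 row(s) emitted.
- dept_id=4: 1 matching b row(s), so 1 row(s) emitted.
- dept_id=5: 1 matching b row(s), so 1 row(s) emitted.
- dept_id=6: no matching b row, dropped.
After projecting and ordering:
b.dept_id | a.dept_id
2 | 2
2 | 2
4 | 4
4 | 4
5 | 5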